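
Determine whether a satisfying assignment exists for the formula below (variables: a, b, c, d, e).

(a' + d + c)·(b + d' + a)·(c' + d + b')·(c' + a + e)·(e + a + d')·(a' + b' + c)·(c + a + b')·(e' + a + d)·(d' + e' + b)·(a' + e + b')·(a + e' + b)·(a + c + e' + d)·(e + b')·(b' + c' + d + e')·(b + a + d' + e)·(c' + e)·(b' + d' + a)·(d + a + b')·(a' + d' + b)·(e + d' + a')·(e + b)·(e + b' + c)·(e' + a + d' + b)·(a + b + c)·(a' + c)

Try e = 1.
Try a = 1.
(c) alone gives c = 1.
Try d = 1.
(b) alone gives b = 1.
This assignment satisfies each clause.
A satisfying assignment: a: 1, b: 1, c: 1, d: 1, e: 1.

Yes, satisfiable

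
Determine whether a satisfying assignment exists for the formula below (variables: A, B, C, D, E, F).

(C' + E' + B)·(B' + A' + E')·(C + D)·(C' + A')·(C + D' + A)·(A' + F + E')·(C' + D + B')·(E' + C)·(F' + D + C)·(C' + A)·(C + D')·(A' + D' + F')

No, unsatisfiable

Branch on C: set C = 1.
The clause (A') is unit, so A = 0.
But (A) is also a unit clause — contradiction.
Undo C and try C = 0.
The clause (D) is unit, so D = 1.
But (D') is also a unit clause — contradiction.
Neither C = 1 nor C = 0 works.
No assignment satisfies every clause.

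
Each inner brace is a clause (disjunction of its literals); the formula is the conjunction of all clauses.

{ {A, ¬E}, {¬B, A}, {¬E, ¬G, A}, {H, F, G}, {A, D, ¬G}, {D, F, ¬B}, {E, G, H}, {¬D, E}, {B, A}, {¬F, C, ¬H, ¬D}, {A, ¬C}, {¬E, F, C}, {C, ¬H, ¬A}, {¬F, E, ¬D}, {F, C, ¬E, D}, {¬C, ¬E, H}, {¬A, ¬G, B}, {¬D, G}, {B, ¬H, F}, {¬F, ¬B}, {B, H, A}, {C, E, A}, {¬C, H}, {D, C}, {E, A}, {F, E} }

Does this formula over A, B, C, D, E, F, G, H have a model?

Try A = True.
Try D = False.
(C) alone gives C = True.
(H) alone gives H = True.
Try F = True.
(¬B) alone gives B = False.
(¬G) alone gives G = False.
Every clause is now satisfied; E is unconstrained.
A satisfying assignment: A ↦ True; B ↦ False; C ↦ True; D ↦ False; E ↦ True; F ↦ True; G ↦ False; H ↦ True.

Yes, satisfiable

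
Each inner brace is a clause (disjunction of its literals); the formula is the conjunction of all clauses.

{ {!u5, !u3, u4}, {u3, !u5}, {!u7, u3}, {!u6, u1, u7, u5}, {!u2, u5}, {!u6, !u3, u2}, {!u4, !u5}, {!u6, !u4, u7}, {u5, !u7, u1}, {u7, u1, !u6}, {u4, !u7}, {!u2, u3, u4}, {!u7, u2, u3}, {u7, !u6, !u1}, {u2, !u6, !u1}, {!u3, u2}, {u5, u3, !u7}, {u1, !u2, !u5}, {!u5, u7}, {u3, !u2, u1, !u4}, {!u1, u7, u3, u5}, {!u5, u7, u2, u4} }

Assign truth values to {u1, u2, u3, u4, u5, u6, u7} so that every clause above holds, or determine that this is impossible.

Case u3 = false:
Unit clause (!u5) forces u5 = false.
Unit clause (!u7) forces u7 = false.
Unit clause (!u2) forces u2 = false.
Unit clause (!u1) forces u1 = false.
Unit clause (!u6) forces u6 = false.
All clauses hold; u4 can take either value.

u1: false; u2: false; u3: false; u4: false; u5: false; u6: false; u7: false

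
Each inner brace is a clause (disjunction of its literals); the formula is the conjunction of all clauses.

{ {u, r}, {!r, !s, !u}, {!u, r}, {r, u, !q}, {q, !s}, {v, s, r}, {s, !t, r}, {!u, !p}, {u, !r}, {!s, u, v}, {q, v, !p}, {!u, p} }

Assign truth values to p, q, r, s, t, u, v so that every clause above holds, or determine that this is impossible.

Case u = true:
(r) alone gives r = true.
(!s) alone gives s = false.
(!p) alone gives p = false.
That conflicts with the unit clause (p).
So u must be the other value — set u = false.
(r) alone gives r = true.
That conflicts with the unit clause (!r).
Either choice for u ends in contradiction.

UNSATISFIABLE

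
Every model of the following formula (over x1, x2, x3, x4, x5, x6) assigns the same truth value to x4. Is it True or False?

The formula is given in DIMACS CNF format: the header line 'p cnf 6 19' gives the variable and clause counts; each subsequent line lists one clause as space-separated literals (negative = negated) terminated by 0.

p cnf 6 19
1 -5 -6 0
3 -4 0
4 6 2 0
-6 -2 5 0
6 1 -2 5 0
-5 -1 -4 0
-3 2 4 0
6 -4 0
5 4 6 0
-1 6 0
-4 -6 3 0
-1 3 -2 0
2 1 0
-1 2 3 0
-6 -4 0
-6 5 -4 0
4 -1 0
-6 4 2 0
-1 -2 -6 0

False

Suppose x4 = True.
The clause (x3) is unit, so x3 = True.
The clause (x6) is unit, so x6 = True.
That conflicts with the unit clause (¬x6).
So every satisfying assignment has x4 = False.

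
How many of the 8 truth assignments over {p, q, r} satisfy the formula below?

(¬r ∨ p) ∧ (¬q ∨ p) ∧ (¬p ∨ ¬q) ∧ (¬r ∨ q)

2

There are 2^3 = 8 truth assignments over (p, q, r).
Check each against the 4 clauses (columns in the order p, q, r):
  F F F  ✓ satisfies all
  F F T  ✗ fails (¬r ∨ p)
  F T F  ✗ fails (¬q ∨ p)
  F T T  ✗ fails (¬r ∨ p)
  T F F  ✓ satisfies all
  T F T  ✗ fails (¬r ∨ q)
  T T F  ✗ fails (¬p ∨ ¬q)
  T T T  ✗ fails (¬p ∨ ¬q)
2 of the 8 rows are models.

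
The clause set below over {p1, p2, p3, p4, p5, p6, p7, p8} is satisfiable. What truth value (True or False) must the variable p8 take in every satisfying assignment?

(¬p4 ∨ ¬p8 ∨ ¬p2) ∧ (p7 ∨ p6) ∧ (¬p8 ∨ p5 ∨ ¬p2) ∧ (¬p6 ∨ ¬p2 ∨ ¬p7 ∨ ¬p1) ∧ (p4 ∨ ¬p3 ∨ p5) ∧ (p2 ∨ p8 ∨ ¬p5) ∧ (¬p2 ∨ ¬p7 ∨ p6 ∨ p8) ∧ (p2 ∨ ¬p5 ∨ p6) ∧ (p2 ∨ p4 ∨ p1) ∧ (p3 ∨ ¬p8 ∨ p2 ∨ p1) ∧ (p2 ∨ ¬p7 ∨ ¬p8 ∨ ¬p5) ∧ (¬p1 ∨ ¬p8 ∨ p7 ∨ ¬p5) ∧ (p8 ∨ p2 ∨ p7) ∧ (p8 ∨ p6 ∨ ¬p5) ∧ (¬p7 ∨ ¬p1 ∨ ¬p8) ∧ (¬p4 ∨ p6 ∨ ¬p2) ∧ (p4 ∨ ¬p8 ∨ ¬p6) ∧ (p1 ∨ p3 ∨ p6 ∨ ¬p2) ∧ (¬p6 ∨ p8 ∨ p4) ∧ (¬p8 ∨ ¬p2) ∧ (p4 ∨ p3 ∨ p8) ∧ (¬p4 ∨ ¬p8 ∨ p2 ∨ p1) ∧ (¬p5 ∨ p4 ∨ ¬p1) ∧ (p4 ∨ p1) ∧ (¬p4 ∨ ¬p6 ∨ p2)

False

Suppose p8 = True.
Unit clause (¬p2) forces p2 = False.
Try p7 = True.
Unit clause (¬p5) forces p5 = False.
Unit clause (¬p1) forces p1 = False.
Unit clause (p4) forces p4 = True.
Now (¬p4) is unsatisfied and unit — conflict.
So p7 must be the other value — set p7 = False.
Unit clause (p6) forces p6 = True.
Unit clause (p4) forces p4 = True.
Now (¬p4) is unsatisfied and unit — conflict.
Both values of p7 lead to a conflict.
So every satisfying assignment has p8 = False.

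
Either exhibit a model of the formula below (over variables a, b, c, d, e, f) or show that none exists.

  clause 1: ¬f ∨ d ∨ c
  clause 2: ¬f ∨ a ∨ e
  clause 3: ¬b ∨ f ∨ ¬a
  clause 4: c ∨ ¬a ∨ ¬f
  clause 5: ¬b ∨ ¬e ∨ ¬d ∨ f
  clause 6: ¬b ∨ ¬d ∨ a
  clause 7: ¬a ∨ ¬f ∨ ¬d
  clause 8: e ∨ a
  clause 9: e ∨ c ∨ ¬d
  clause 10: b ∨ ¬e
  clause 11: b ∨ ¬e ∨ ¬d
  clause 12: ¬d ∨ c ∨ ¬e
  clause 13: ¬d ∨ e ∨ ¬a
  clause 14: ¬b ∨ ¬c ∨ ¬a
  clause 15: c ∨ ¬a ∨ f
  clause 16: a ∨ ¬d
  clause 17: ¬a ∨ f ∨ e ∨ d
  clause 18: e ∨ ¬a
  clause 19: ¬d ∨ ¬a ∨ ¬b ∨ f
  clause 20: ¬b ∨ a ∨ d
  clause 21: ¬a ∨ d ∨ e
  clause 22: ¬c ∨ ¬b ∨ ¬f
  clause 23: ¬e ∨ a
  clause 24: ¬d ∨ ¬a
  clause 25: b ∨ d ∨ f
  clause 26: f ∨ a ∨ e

Suppose e = True.
Unit clause (b) forces b = True.
Unit clause (a) forces a = True.
Unit clause (f) forces f = True.
Unit clause (c) forces c = True.
That conflicts with the unit clause (¬c).
Undo e and try e = False.
Unit clause (a) forces a = True.
That conflicts with the unit clause (¬a).
Both values of e lead to a conflict.

UNSATISFIABLE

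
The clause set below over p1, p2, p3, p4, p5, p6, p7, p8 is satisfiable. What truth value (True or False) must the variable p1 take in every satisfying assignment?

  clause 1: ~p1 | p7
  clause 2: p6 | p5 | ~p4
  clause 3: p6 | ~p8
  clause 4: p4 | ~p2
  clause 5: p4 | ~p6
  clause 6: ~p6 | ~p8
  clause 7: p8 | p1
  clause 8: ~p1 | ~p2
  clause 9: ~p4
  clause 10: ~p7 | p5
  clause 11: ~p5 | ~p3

Suppose p1 = 0.
From the singleton clause (p8), p8 = 1.
From the singleton clause (p6), p6 = 1.
But (~p6) is also a unit clause — contradiction.
So every satisfying assignment has p1 = True.

True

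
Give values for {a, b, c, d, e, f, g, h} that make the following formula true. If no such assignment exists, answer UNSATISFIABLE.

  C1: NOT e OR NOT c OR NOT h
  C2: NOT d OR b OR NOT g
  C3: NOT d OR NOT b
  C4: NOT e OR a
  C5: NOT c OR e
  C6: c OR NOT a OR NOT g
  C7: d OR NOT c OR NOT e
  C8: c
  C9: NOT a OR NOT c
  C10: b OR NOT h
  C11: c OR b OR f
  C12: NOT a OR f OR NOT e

UNSATISFIABLE

From the singleton clause (c), c = true.
From the singleton clause (e), e = true.
From the singleton clause (NOT h), h = false.
From the singleton clause (a), a = true.
Now (NOT a) is unsatisfied and unit — conflict.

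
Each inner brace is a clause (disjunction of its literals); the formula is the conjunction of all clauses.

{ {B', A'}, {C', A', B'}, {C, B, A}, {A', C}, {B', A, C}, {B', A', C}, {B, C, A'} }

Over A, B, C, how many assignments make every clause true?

There are 2^3 = 8 truth assignments over (A, B, C).
Check each against the 7 clauses (columns in the order A, B, C):
  F F F  ✗ fails (C + B + A)
  F F T  ✓ satisfies all
  F T F  ✗ fails (B' + A + C)
  F T T  ✓ satisfies all
  T F F  ✗ fails (A' + C)
  T F T  ✓ satisfies all
  T T F  ✗ fails (B' + A')
  T T T  ✗ fails (B' + A')
3 of the 8 rows are models.

3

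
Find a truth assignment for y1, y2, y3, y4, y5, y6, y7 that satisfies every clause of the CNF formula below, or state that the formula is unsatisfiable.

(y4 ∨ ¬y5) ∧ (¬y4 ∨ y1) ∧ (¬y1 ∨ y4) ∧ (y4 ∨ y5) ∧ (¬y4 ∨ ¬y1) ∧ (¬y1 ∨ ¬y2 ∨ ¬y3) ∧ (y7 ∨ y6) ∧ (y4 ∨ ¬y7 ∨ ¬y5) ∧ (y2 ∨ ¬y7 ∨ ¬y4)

Try y4 = True.
Unit clause (y1) forces y1 = True.
That conflicts with the unit clause (¬y1).
Undo y4 and try y4 = False.
Unit clause (¬y5) forces y5 = False.
That conflicts with the unit clause (y5).
Neither y4 = True nor y4 = False works.

UNSATISFIABLE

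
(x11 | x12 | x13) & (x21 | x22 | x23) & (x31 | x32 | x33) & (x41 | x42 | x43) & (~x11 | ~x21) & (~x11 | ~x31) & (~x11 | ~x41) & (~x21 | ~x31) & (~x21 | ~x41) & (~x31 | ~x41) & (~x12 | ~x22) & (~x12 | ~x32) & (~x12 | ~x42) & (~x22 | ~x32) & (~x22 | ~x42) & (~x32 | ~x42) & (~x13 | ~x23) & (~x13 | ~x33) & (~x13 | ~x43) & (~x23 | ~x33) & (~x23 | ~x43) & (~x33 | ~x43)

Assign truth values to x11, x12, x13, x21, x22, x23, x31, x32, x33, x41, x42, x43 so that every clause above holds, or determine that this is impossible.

UNSATISFIABLE

Try x11 = 0.
Try x12 = 1.
The clause (~x22) is unit, so x22 = 0.
The clause (~x32) is unit, so x32 = 0.
The clause (~x42) is unit, so x42 = 0.
Try x21 = 1.
The clause (~x31) is unit, so x31 = 0.
The clause (x33) is unit, so x33 = 1.
The clause (~x41) is unit, so x41 = 0.
The clause (x43) is unit, so x43 = 1.
That conflicts with the unit clause (~x43).
So x21 must be the other value — set x21 = 0.
The clause (x23) is unit, so x23 = 1.
The clause (~x13) is unit, so x13 = 0.
The clause (~x33) is unit, so x33 = 0.
The clause (x31) is unit, so x31 = 1.
The clause (~x41) is unit, so x41 = 0.
The clause (x43) is unit, so x43 = 1.
That conflicts with the unit clause (~x43).
Neither x21 = 1 nor x21 = 0 works.
So x12 must be the other value — set x12 = 0.
The clause (x13) is unit, so x13 = 1.
The clause (~x23) is unit, so x23 = 0.
The clause (~x33) is unit, so x33 = 0.
The clause (~x43) is unit, so x43 = 0.
Try x21 = 1.
The clause (~x31) is unit, so x31 = 0.
The clause (x32) is unit, so x32 = 1.
The clause (~x41) is unit, so x41 = 0.
The clause (x42) is unit, so x42 = 1.
That conflicts with the unit clause (~x42).
So x21 must be the other value — set x21 = 0.
The clause (x22) is unit, so x22 = 1.
The clause (~x32) is unit, so x32 = 0.
The clause (x31) is unit, so x31 = 1.
The clause (~x41) is unit, so x41 = 0.
The clause (x42) is unit, so x42 = 1.
That conflicts with the unit clause (~x42).
Neither x21 = 1 nor x21 = 0 works.
Neither x12 = 1 nor x12 = 0 works.
So x11 must be the other value — set x11 = 1.
The clause (~x21) is unit, so x21 = 0.
The clause (~x31) is unit, so x31 = 0.
The clause (~x41) is unit, so x41 = 0.
Try x22 = 1.
The clause (~x12) is unit, so x12 = 0.
The clause (~x32) is unit, so x32 = 0.
The clause (x33) is unit, so x33 = 1.
The clause (~x42) is unit, so x42 = 0.
The clause (x43) is unit, so x43 = 1.
That conflicts with the unit clause (~x43).
So x22 must be the other value — set x22 = 0.
The clause (x23) is unit, so x23 = 1.
The clause (~x13) is unit, so x13 = 0.
The clause (~x33) is unit, so x33 = 0.
The clause (x32) is unit, so x32 = 1.
The clause (~x12) is unit, so x12 = 0.
The clause (~x42) is unit, so x42 = 0.
The clause (x43) is unit, so x43 = 1.
That conflicts with the unit clause (~x43).
Neither x22 = 1 nor x22 = 0 works.
Neither x11 = 1 nor x11 = 0 works.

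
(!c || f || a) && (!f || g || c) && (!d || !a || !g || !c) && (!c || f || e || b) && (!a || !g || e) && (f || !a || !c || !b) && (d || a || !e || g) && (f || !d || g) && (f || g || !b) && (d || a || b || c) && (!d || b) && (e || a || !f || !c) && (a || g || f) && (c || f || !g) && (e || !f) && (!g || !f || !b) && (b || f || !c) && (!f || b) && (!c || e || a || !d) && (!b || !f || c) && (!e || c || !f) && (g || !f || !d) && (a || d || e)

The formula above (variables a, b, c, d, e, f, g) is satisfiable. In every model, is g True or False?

Suppose g = true.
Suppose a = false.
Suppose c = false.
The clause (f) is unit, so f = true.
The clause (e) is unit, so e = true.
That conflicts with the unit clause (!e).
So c must be the other value — set c = true.
The clause (f) is unit, so f = true.
The clause (e) is unit, so e = true.
The clause (!b) is unit, so b = false.
That conflicts with the unit clause (b).
Both values of c lead to a conflict.
So a must be the other value — set a = true.
The clause (e) is unit, so e = true.
Suppose d = false.
Suppose c = true.
Suppose f = true.
The clause (!b) is unit, so b = false.
That conflicts with the unit clause (b).
So f must be the other value — set f = false.
The clause (!b) is unit, so b = false.
That conflicts with the unit clause (b).
Both values of f lead to a conflict.
So c must be the other value — set c = false.
The clause (f) is unit, so f = true.
That conflicts with the unit clause (!f).
Both values of c lead to a conflict.
So d must be the other value — set d = true.
The clause (!c) is unit, so c = false.
The clause (b) is unit, so b = true.
The clause (f) is unit, so f = true.
That conflicts with the unit clause (!f).
Both values of d lead to a conflict.
Both values of a lead to a conflict.
So every satisfying assignment has g = False.

False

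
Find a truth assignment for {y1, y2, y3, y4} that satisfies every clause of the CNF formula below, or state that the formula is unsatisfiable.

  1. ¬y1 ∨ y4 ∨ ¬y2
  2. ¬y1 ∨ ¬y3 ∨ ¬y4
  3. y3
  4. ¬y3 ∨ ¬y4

(y3) alone gives y3 = True.
(¬y4) alone gives y4 = False.
Branch on y1: set y1 = False.
No clause remains; y2 is free.

y1: False, y2: False, y3: True, y4: False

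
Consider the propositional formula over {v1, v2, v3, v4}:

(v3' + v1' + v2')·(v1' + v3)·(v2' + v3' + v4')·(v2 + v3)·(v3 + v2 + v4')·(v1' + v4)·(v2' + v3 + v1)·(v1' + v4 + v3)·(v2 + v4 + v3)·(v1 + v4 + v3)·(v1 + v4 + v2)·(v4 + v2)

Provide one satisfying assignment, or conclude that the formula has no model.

Branch on v1: set v1 = 1.
Unit clause (v3) forces v3 = 1.
Unit clause (v2') forces v2 = 0.
Unit clause (v4) forces v4 = 1.
All clauses are satisfied.

v1=1, v2=0, v3=1, v4=1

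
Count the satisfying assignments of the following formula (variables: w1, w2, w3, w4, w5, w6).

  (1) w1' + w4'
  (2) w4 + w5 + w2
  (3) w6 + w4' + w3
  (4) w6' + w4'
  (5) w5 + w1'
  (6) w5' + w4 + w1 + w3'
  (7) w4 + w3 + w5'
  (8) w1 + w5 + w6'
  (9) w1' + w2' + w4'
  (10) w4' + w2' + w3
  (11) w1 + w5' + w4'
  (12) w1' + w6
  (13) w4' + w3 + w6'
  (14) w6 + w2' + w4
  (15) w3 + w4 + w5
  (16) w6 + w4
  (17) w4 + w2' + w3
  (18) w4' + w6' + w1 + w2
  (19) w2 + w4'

There are 2^6 = 64 truth assignments over (w1, w2, w3, w4, w5, w6).
Split on w5. With w5 = 1, the clauses containing w5 are satisfied and w5' drops from the rest; 2 of the 2^5 = 32 assignments to the other variables satisfy what remains.
With w5 = 0, by the same count on the reduced clause set, 1 assignment works.
Total: 2 + 1 = 3.

3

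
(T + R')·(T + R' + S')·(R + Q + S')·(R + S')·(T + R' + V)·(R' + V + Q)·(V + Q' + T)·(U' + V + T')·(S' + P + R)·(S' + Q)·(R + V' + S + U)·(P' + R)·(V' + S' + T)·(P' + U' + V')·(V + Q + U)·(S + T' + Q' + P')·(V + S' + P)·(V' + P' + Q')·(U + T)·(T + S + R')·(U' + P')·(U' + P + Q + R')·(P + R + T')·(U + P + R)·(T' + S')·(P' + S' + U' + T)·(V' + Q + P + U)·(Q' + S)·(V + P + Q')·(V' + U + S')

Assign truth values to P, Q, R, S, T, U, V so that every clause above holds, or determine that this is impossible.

P ↦ 1; Q ↦ 0; R ↦ 1; S ↦ 0; T ↦ 1; U ↦ 0; V ↦ 1

Try T = 1.
(S') alone gives S = 0.
(Q') alone gives Q = 0.
Try R = 1.
(V) alone gives V = 1.
Try P = 1.
(U') alone gives U = 0.
Every clause now holds.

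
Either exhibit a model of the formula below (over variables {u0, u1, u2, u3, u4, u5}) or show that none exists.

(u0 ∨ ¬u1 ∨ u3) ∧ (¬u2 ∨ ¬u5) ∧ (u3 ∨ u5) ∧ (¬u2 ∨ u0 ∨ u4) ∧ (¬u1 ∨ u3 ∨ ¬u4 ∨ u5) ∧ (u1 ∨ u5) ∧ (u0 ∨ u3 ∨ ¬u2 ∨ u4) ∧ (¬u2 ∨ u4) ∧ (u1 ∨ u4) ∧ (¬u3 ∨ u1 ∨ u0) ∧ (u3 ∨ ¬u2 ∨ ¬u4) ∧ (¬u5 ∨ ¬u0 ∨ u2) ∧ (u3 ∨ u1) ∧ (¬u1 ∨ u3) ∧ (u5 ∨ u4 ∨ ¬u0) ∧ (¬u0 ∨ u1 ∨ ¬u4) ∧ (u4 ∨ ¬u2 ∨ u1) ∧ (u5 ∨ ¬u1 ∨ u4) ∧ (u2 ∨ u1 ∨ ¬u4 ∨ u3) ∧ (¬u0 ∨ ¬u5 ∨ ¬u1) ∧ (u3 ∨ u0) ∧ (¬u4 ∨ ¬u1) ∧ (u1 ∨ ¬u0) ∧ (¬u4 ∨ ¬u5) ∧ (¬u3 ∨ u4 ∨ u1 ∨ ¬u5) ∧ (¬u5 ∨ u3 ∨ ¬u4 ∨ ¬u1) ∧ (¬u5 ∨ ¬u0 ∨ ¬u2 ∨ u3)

Branch on u2: set u2 = False.
Branch on u3: set u3 = True.
Branch on u1: set u1 = True.
(¬u4) alone gives u4 = False.
(u5) alone gives u5 = True.
(¬u0) alone gives u0 = False.
All clauses are satisfied.

u0: False, u1: True, u2: False, u3: True, u4: False, u5: True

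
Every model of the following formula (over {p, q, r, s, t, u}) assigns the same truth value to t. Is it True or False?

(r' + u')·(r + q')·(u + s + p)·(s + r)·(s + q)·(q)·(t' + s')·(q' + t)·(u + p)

Suppose t = 0.
Unit clause (q) forces q = 1.
Now (q') is unsatisfied and unit — conflict.
So every satisfying assignment has t = True.

True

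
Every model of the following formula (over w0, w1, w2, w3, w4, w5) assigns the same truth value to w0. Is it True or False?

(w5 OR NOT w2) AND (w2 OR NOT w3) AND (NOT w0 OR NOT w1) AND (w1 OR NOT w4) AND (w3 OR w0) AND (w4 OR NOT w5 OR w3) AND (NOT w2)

Suppose w0 = false.
Unit clause (w3) forces w3 = true.
Unit clause (w2) forces w2 = true.
But (NOT w2) is also a unit clause — contradiction.
So every satisfying assignment has w0 = True.

True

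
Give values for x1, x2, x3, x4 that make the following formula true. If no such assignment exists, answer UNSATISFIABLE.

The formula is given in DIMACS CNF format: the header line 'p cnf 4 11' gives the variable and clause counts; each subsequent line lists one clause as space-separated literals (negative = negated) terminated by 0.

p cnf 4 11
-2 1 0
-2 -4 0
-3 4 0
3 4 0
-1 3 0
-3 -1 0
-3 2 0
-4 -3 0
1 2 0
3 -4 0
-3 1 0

Try x2 = False.
The clause (¬x3) is unit, so x3 = False.
The clause (x4) is unit, so x4 = True.
Now (¬x4) is unsatisfied and unit — conflict.
So x2 must be the other value — set x2 = True.
The clause (x1) is unit, so x1 = True.
The clause (¬x4) is unit, so x4 = False.
The clause (¬x3) is unit, so x3 = False.
Now (x3) is unsatisfied and unit — conflict.
Either choice for x2 ends in contradiction.

UNSATISFIABLE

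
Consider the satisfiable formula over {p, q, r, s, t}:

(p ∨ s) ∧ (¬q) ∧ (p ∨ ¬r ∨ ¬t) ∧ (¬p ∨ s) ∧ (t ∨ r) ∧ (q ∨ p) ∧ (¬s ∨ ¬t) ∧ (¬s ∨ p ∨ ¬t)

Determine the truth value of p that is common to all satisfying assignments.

Suppose p = False.
Unit clause (s) forces s = True.
Unit clause (¬q) forces q = False.
But (q) is also a unit clause — contradiction.
So every satisfying assignment has p = True.

True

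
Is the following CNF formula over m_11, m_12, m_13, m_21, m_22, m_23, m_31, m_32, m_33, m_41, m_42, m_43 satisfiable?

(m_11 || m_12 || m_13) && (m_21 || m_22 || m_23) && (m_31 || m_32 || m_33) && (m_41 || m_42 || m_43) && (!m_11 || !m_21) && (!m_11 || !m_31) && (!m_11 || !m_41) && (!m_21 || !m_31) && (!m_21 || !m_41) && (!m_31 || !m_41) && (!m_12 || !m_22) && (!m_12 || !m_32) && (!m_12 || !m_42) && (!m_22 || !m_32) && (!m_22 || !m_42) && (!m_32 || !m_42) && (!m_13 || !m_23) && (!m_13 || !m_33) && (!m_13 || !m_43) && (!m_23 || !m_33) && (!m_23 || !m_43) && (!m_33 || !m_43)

No, unsatisfiable

Case m_11 = false:
Case m_12 = true:
From the singleton clause (!m_22), m_22 = false.
From the singleton clause (!m_32), m_32 = false.
From the singleton clause (!m_42), m_42 = false.
Case m_21 = true:
From the singleton clause (!m_31), m_31 = false.
From the singleton clause (m_33), m_33 = true.
From the singleton clause (!m_41), m_41 = false.
From the singleton clause (m_43), m_43 = true.
That conflicts with the unit clause (!m_43).
So m_21 must be the other value — set m_21 = false.
From the singleton clause (m_23), m_23 = true.
From the singleton clause (!m_13), m_13 = false.
From the singleton clause (!m_33), m_33 = false.
From the singleton clause (m_31), m_31 = true.
From the singleton clause (!m_41), m_41 = false.
From the singleton clause (m_43), m_43 = true.
That conflicts with the unit clause (!m_43).
Either choice for m_21 ends in contradiction.
So m_12 must be the other value — set m_12 = false.
From the singleton clause (m_13), m_13 = true.
From the singleton clause (!m_23), m_23 = false.
From the singleton clause (!m_33), m_33 = false.
From the singleton clause (!m_43), m_43 = false.
Case m_21 = true:
From the singleton clause (!m_31), m_31 = false.
From the singleton clause (m_32), m_32 = true.
From the singleton clause (!m_41), m_41 = false.
From the singleton clause (m_42), m_42 = true.
That conflicts with the unit clause (!m_42).
So m_21 must be the other value — set m_21 = false.
From the singleton clause (m_22), m_22 = true.
From the singleton clause (!m_32), m_32 = false.
From the singleton clause (m_31), m_31 = true.
From the singleton clause (!m_41), m_41 = false.
From the singleton clause (m_42), m_42 = true.
That conflicts with the unit clause (!m_42).
Either choice for m_21 ends in contradiction.
Either choice for m_12 ends in contradiction.
So m_11 must be the other value — set m_11 = true.
From the singleton clause (!m_21), m_21 = false.
From the singleton clause (!m_31), m_31 = false.
From the singleton clause (!m_41), m_41 = false.
Case m_22 = true:
From the singleton clause (!m_12), m_12 = false.
From the singleton clause (!m_32), m_32 = false.
From the singleton clause (m_33), m_33 = true.
From the singleton clause (!m_42), m_42 = false.
From the singleton clause (m_43), m_43 = true.
That conflicts with the unit clause (!m_43).
So m_22 must be the other value — set m_22 = false.
From the singleton clause (m_23), m_23 = true.
From the singleton clause (!m_13), m_13 = false.
From the singleton clause (!m_33), m_33 = false.
From the singleton clause (m_32), m_32 = true.
From the singleton clause (!m_12), m_12 = false.
From the singleton clause (!m_42), m_42 = false.
From the singleton clause (m_43), m_43 = true.
That conflicts with the unit clause (!m_43).
Either choice for m_22 ends in contradiction.
Either choice for m_11 ends in contradiction.
No assignment satisfies every clause.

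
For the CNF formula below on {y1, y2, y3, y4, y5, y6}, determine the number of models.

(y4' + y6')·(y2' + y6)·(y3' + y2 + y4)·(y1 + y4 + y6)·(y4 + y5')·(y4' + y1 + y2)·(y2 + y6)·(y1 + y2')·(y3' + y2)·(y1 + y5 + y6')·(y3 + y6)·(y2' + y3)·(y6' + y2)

There are 2^6 = 64 truth assignments over (y1, y2, y3, y4, y5, y6).
Split on y5. With y5 = 1, the clauses containing y5 are satisfied and y5' drops from the rest; 0 of the 2^5 = 32 assignments to the other variables satisfy what remains.
With y5 = 0, by the same count on the reduced clause set, 1 assignment works.
(One model: y1=T, y2=T, y3=T, y4=F, y5=F, y6=T.)
Total: 0 + 1 = 1.

1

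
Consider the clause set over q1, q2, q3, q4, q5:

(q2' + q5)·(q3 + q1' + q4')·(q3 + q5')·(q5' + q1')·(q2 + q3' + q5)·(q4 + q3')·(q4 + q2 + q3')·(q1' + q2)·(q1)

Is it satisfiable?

Unit clause (q1) forces q1 = 1.
Unit clause (q5') forces q5 = 0.
Unit clause (q2') forces q2 = 0.
But (q2) is also a unit clause — contradiction.
No assignment satisfies every clause.

Unsatisfiable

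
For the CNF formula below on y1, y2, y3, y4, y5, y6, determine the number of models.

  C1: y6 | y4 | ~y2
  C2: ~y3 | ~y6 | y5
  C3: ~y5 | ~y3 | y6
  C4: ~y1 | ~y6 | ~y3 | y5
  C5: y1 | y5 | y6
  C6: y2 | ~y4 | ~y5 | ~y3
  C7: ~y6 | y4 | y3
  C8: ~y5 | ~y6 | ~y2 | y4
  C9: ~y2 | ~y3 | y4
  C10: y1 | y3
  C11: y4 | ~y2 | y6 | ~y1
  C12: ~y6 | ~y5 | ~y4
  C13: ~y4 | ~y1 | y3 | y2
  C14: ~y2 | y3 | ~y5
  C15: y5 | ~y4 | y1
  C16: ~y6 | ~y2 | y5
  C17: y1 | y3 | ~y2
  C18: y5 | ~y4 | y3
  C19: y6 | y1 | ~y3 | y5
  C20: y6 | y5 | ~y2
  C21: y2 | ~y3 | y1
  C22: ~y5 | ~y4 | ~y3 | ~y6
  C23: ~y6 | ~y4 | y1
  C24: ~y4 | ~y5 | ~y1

There are 2^6 = 64 truth assignments over (y1, y2, y3, y4, y5, y6).
Split on y2. With y2 = 1, the clauses containing y2 are satisfied and ~y2 drops from the rest; 0 of the 2^5 = 32 assignments to the other variables satisfy what remains.
With y2 = 0, by the same count on the reduced clause set, 5 assignments work.
(One model: y1=T, y2=F, y3=F, y4=F, y5=F, y6=F.)
Total: 0 + 5 = 5.

5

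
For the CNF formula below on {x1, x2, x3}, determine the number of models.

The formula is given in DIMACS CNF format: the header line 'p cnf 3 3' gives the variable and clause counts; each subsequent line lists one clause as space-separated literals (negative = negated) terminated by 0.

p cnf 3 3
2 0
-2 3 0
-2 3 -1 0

2

There are 2^3 = 8 truth assignments over (x1, x2, x3).
Check each against the 3 clauses (columns in the order x1, x2, x3):
  F F F  ✗ fails (x2)
  F F T  ✗ fails (x2)
  F T F  ✗ fails (¬x2 ∨ x3)
  F T T  ✓ satisfies all
  T F F  ✗ fails (x2)
  T F T  ✗ fails (x2)
  T T F  ✗ fails (¬x2 ∨ x3)
  T T T  ✓ satisfies all
2 of the 8 rows are models.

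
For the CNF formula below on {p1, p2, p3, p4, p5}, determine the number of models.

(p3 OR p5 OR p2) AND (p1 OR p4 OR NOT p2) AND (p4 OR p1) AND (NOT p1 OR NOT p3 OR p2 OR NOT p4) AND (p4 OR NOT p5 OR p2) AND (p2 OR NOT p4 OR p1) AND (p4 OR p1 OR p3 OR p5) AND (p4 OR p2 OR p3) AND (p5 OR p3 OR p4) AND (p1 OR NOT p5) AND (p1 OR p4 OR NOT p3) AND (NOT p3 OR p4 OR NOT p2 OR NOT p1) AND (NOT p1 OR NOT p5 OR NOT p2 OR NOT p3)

There are 2^5 = 32 truth assignments over (p1, p2, p3, p4, p5).
Split on p2. With p2 = true, the clauses containing p2 are satisfied and NOT p2 drops from the rest; 6 of the 2^4 = 16 assignments to the other variables satisfy what remains.
With p2 = false, by the same count on the reduced clause set, 2 assignments work.
Total: 6 + 2 = 8.

8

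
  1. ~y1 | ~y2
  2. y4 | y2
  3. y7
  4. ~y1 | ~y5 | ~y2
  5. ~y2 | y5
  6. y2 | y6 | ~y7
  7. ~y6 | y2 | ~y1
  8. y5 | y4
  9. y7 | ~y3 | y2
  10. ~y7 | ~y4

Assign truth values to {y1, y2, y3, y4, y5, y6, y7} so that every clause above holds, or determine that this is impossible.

From the singleton clause (y7), y7 = 1.
From the singleton clause (~y4), y4 = 0.
From the singleton clause (y2), y2 = 1.
From the singleton clause (~y1), y1 = 0.
From the singleton clause (y5), y5 = 1.
Every clause is now satisfied; y3, y6 are unconstrained.

y1=0, y2=1, y3=0, y4=0, y5=1, y6=0, y7=1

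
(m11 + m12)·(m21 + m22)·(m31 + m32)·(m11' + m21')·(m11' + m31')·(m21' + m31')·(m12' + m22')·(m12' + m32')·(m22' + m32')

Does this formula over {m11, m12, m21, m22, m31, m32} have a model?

Unsatisfiable

Try m11 = 1.
The clause (m21') is unit, so m21 = 0.
The clause (m22) is unit, so m22 = 1.
The clause (m31') is unit, so m31 = 0.
The clause (m32) is unit, so m32 = 1.
That conflicts with the unit clause (m32').
So m11 must be the other value — set m11 = 0.
The clause (m12) is unit, so m12 = 1.
The clause (m22') is unit, so m22 = 0.
The clause (m21) is unit, so m21 = 1.
The clause (m31') is unit, so m31 = 0.
The clause (m32) is unit, so m32 = 1.
That conflicts with the unit clause (m32').
Neither m11 = 1 nor m11 = 0 works.
No assignment satisfies every clause.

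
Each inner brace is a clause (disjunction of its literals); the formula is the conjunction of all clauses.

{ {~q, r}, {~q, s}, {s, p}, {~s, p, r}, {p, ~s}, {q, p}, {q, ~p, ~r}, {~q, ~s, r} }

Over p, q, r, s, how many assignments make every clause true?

3

There are 2^4 = 16 truth assignments over (p, q, r, s).
Split on p. With p = 1, the clauses containing p are satisfied and ~p drops from the rest; 3 of the 2^3 = 8 assignments to the other variables satisfy what remains.
With p = 0, by the same count on the reduced clause set, 0 assignments work.
Total: 3 + 0 = 3.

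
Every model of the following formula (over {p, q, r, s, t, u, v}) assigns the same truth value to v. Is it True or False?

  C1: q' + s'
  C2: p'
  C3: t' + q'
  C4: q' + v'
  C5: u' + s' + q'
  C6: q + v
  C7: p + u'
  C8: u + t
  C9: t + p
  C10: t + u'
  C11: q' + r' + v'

Suppose v = 0.
The clause (p') is unit, so p = 0.
The clause (q) is unit, so q = 1.
The clause (s') is unit, so s = 0.
The clause (t') is unit, so t = 0.
That conflicts with the unit clause (t).
So every satisfying assignment has v = True.

True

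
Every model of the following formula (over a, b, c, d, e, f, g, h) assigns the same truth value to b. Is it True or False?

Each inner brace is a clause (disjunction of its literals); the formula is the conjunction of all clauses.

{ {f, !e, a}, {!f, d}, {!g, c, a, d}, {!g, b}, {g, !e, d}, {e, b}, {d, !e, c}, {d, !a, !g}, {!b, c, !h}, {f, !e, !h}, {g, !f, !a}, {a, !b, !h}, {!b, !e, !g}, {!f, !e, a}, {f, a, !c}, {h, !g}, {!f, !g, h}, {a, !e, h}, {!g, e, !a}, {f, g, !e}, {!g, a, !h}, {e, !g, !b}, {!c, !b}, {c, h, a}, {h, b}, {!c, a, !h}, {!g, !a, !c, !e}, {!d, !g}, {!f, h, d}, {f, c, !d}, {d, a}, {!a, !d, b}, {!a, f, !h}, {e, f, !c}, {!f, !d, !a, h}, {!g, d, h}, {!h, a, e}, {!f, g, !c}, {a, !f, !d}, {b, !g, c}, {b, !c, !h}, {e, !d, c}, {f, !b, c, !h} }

Suppose b = false.
From the singleton clause (!g), g = false.
From the singleton clause (e), e = true.
From the singleton clause (d), d = true.
From the singleton clause (f), f = true.
From the singleton clause (!a), a = false.
But (a) is also a unit clause — contradiction.
So every satisfying assignment has b = True.

True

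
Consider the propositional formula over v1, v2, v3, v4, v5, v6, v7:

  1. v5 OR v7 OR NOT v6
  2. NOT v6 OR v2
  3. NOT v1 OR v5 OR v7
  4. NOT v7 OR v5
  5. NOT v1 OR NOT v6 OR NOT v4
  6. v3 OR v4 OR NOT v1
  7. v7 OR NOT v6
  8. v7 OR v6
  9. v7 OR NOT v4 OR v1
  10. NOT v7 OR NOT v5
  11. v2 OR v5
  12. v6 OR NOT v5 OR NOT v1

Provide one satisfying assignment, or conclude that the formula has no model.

UNSATISFIABLE

Suppose v6 = false.
From the singleton clause (v7), v7 = true.
From the singleton clause (v5), v5 = true.
But (NOT v5) is also a unit clause — contradiction.
Undo v6 and try v6 = true.
From the singleton clause (v2), v2 = true.
From the singleton clause (v7), v7 = true.
From the singleton clause (v5), v5 = true.
But (NOT v5) is also a unit clause — contradiction.
Either choice for v6 ends in contradiction.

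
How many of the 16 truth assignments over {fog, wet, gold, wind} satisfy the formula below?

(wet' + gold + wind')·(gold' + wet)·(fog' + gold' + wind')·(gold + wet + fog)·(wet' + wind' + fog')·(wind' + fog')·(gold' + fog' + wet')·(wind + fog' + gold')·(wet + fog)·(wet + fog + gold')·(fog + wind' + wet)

There are 2^4 = 16 truth assignments over (fog, wet, gold, wind).
Split on fog. With fog = 1, the clauses containing fog are satisfied and fog' drops from the rest; 2 of the 2^3 = 8 assignments to the other variables satisfy what remains.
With fog = 0, by the same count on the reduced clause set, 3 assignments work.
(One model: fog=F, wet=T, gold=F, wind=F.)
Total: 2 + 3 = 5.

5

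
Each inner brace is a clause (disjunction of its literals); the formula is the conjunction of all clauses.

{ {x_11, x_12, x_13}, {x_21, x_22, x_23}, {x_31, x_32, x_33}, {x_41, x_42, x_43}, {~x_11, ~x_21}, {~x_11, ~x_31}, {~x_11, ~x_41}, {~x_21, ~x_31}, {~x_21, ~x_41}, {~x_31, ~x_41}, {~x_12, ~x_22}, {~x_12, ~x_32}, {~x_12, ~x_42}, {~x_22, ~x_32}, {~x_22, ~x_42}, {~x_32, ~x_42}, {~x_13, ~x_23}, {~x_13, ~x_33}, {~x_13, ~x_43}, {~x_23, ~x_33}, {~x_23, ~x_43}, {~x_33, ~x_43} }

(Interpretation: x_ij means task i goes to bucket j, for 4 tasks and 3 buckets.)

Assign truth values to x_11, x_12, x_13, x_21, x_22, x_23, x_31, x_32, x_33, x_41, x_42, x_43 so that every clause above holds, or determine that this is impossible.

Try x_11 = 0.
Try x_12 = 1.
Unit clause (~x_22) forces x_22 = 0.
Unit clause (~x_32) forces x_32 = 0.
Unit clause (~x_42) forces x_42 = 0.
Try x_21 = 1.
Unit clause (~x_31) forces x_31 = 0.
Unit clause (x_33) forces x_33 = 1.
Unit clause (~x_41) forces x_41 = 0.
Unit clause (x_43) forces x_43 = 1.
But (~x_43) is also a unit clause — contradiction.
Backtrack on x_21: now try x_21 = 0.
Unit clause (x_23) forces x_23 = 1.
Unit clause (~x_13) forces x_13 = 0.
Unit clause (~x_33) forces x_33 = 0.
Unit clause (x_31) forces x_31 = 1.
Unit clause (~x_41) forces x_41 = 0.
Unit clause (x_43) forces x_43 = 1.
But (~x_43) is also a unit clause — contradiction.
Neither x_21 = 1 nor x_21 = 0 works.
Backtrack on x_12: now try x_12 = 0.
Unit clause (x_13) forces x_13 = 1.
Unit clause (~x_23) forces x_23 = 0.
Unit clause (~x_33) forces x_33 = 0.
Unit clause (~x_43) forces x_43 = 0.
Try x_21 = 1.
Unit clause (~x_31) forces x_31 = 0.
Unit clause (x_32) forces x_32 = 1.
Unit clause (~x_41) forces x_41 = 0.
Unit clause (x_42) forces x_42 = 1.
But (~x_42) is also a unit clause — contradiction.
Backtrack on x_21: now try x_21 = 0.
Unit clause (x_22) forces x_22 = 1.
Unit clause (~x_32) forces x_32 = 0.
Unit clause (x_31) forces x_31 = 1.
Unit clause (~x_41) forces x_41 = 0.
Unit clause (x_42) forces x_42 = 1.
But (~x_42) is also a unit clause — contradiction.
Neither x_21 = 1 nor x_21 = 0 works.
Neither x_12 = 1 nor x_12 = 0 works.
Backtrack on x_11: now try x_11 = 1.
Unit clause (~x_21) forces x_21 = 0.
Unit clause (~x_31) forces x_31 = 0.
Unit clause (~x_41) forces x_41 = 0.
Try x_22 = 1.
Unit clause (~x_12) forces x_12 = 0.
Unit clause (~x_32) forces x_32 = 0.
Unit clause (x_33) forces x_33 = 1.
Unit clause (~x_42) forces x_42 = 0.
Unit clause (x_43) forces x_43 = 1.
But (~x_43) is also a unit clause — contradiction.
Backtrack on x_22: now try x_22 = 0.
Unit clause (x_23) forces x_23 = 1.
Unit clause (~x_13) forces x_13 = 0.
Unit clause (~x_33) forces x_33 = 0.
Unit clause (x_32) forces x_32 = 1.
Unit clause (~x_12) forces x_12 = 0.
Unit clause (~x_42) forces x_42 = 0.
Unit clause (x_43) forces x_43 = 1.
But (~x_43) is also a unit clause — contradiction.
Neither x_22 = 1 nor x_22 = 0 works.
Neither x_11 = 1 nor x_11 = 0 works.

UNSATISFIABLE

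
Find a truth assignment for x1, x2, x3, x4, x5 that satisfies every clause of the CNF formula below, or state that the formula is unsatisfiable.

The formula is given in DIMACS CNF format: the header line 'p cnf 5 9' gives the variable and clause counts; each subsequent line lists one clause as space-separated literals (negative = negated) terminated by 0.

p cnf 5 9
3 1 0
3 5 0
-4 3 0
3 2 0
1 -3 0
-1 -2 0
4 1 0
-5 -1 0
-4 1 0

x1=True, x2=False, x3=True, x4=True, x5=False

Try x3 = True.
The clause (x1) is unit, so x1 = True.
The clause (¬x2) is unit, so x2 = False.
The clause (¬x5) is unit, so x5 = False.
No clause remains; x4 is free.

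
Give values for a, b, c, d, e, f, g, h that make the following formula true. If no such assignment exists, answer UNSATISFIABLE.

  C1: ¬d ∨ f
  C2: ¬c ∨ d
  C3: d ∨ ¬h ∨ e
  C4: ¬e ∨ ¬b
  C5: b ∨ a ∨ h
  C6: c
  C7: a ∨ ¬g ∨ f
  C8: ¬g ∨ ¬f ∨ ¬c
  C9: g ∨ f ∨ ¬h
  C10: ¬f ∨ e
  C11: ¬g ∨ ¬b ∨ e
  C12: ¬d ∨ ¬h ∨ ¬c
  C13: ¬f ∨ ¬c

UNSATISFIABLE

(c) alone gives c = True.
(d) alone gives d = True.
(f) alone gives f = True.
Now (¬f) is unsatisfied and unit — conflict.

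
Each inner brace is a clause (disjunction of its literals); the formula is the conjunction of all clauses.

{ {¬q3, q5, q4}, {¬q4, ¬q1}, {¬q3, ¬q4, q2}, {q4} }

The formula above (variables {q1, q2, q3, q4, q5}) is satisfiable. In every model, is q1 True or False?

Suppose q1 = True.
Unit clause (¬q4) forces q4 = False.
That conflicts with the unit clause (q4).
So every satisfying assignment has q1 = False.

False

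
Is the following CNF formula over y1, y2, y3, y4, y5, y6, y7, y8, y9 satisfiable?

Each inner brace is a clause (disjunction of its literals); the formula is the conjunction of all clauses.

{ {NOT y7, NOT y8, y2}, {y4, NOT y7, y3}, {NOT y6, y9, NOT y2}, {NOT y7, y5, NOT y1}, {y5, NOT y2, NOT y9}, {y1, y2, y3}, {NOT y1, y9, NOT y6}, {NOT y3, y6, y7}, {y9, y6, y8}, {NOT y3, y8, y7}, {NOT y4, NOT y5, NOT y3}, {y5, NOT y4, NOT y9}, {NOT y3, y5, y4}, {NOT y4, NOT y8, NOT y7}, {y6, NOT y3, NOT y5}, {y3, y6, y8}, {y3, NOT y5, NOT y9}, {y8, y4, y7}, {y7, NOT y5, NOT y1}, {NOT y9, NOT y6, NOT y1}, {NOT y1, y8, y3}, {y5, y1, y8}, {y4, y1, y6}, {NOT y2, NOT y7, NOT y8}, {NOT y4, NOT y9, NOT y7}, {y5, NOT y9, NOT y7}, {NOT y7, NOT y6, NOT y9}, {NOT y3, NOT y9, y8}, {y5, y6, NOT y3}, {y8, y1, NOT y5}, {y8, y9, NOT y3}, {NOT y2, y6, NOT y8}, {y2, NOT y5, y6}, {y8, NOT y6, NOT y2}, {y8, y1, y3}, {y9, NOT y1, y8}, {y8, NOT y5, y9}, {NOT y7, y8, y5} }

Yes

Branch on y7: set y7 = false.
Branch on y3: set y3 = false.
Branch on y1: set y1 = true.
From the singleton clause (NOT y5), y5 = false.
From the singleton clause (y8), y8 = true.
Branch on y2: set y2 = false.
Branch on y9: set y9 = false.
From the singleton clause (NOT y6), y6 = false.
Every clause is now satisfied; y4 is unconstrained.
A satisfying assignment: y1=true; y2=false; y3=false; y4=false; y5=false; y6=false; y7=false; y8=true; y9=false.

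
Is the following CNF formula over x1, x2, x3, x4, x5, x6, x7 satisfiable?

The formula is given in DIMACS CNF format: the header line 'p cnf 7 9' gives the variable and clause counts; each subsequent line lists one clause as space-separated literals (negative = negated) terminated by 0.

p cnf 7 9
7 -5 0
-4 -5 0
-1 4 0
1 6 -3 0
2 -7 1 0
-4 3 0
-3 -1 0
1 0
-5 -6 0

(x1) alone gives x1 = True.
(x4) alone gives x4 = True.
(¬x5) alone gives x5 = False.
(x3) alone gives x3 = True.
That conflicts with the unit clause (¬x3).
No assignment satisfies every clause.

Unsatisfiable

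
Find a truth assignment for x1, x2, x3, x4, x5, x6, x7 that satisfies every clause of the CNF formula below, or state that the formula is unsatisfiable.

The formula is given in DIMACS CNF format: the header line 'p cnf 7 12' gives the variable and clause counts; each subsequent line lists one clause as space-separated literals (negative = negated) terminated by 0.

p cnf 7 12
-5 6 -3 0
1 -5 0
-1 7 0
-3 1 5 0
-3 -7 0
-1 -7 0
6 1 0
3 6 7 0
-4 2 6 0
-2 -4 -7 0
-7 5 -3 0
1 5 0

Case x1 = True:
The clause (x7) is unit, so x7 = True.
That conflicts with the unit clause (¬x7).
Backtrack on x1: now try x1 = False.
The clause (¬x5) is unit, so x5 = False.
That conflicts with the unit clause (x5).
Both values of x1 lead to a conflict.

UNSATISFIABLE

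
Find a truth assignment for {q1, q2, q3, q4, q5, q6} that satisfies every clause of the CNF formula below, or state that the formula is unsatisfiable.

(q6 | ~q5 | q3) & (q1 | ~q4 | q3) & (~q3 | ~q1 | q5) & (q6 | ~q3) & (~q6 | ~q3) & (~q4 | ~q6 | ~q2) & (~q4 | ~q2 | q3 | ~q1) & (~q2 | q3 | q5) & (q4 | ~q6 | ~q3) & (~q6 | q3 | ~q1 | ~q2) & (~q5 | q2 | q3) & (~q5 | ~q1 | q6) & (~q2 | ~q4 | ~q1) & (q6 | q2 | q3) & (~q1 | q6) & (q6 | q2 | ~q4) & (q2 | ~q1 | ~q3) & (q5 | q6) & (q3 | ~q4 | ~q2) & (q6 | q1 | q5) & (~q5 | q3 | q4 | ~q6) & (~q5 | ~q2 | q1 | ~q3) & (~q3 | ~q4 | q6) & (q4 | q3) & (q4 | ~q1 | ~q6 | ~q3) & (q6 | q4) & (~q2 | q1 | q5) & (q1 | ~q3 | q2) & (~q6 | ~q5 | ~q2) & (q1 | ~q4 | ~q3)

Suppose q6 = 1.
(~q3) alone gives q3 = 0.
(q4) alone gives q4 = 1.
(q1) alone gives q1 = 1.
(~q2) alone gives q2 = 0.
(~q5) alone gives q5 = 0.
Every clause now holds.

q1 ↦ 1, q2 ↦ 0, q3 ↦ 0, q4 ↦ 1, q5 ↦ 0, q6 ↦ 1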